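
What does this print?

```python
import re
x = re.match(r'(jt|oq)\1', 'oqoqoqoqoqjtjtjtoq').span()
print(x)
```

(0, 4)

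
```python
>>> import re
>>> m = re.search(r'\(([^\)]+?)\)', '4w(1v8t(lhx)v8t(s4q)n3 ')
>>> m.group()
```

'(1v8t(lhx)'

`re.search` scans for the first position where the pattern succeeds.
The match spans [2:12] → '(1v8t(lhx)'.
Captured: group 1 = '1v8t(lhx'.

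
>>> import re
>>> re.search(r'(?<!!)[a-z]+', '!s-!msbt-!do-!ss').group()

'sbt'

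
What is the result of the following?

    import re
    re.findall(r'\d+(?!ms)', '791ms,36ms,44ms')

['79', '3', '4']

The negative lookaround is zero-width — it rules out positions where the adjacent text would match, without consuming anything.
No capturing groups, so `findall` returns the 3 full match strings.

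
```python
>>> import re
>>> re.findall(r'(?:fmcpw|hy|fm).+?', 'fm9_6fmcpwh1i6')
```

`|` is ordered: at each position the engine commits to the first alternative that works.
`findall` yields the raw match text (2 of them) because the pattern has no groups.

['fm9', 'fmcpwh']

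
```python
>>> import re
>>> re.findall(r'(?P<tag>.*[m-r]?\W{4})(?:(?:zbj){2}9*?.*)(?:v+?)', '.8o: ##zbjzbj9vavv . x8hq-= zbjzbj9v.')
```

['.8o: ##']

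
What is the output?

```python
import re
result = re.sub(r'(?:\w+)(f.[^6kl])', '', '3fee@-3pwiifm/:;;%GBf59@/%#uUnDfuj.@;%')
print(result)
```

`sub` substitutes '' at each match site.

@-:;;%@/%#.@;%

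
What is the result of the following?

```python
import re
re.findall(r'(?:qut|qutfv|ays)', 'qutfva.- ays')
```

['qut', 'ays']

Alternation isn't longest-match — the leftmost alternative that fits at this position is chosen.
`findall` yields the raw match text (2 of them) because the pattern has no groups.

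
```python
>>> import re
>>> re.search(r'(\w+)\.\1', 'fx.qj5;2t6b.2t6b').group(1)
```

'2t6b'

The match spans [7:16] → '2t6b.2t6b'.
Captured: group 1 = '2t6b'.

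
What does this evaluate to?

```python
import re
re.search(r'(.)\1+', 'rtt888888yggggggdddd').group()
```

After group 1 captures some text, `\1` only succeeds where that same text appears again.
`re.search` scans for the first position where the pattern succeeds.
The match spans [1:3] → 'tt'.
Captured: group 1 = 't'.

'tt'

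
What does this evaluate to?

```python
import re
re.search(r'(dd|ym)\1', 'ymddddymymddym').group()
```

`\1` is not a pattern — it's the concrete string captured by group 1, re-applied verbatim.
Unlike `match`, `search` isn't anchored — it looks for the pattern anywhere in the string.
The match spans [2:6] → 'dddd'.
Captured: group 1 = 'dd'.

'dddd'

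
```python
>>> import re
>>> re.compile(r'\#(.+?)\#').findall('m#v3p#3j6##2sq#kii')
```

['v3p', '#2sq']

One capturing group, so `findall` returns just the captured substring from each match — 2 in all.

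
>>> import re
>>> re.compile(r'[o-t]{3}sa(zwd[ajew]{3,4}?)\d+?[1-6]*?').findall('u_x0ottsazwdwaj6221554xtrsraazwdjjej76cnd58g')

The pattern matches exactly 3 of a character in [o-t], then the literal 'sa'; then the literal 'zwd', then 3 to 4 of one of [ajew] (lazy) (captured); then one or more of a digit (lazy), then zero or more of a character in [1-6] (lazy).
Because there's exactly one group, `findall` drops the full match and keeps group 1 from the one hit.

['zwdwaj']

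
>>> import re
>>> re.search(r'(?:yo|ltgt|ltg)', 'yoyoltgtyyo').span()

Unlike `match`, `search` isn't anchored — it looks for the pattern anywhere in the string.
The match spans [0:2] → 'yo'.

(0, 2)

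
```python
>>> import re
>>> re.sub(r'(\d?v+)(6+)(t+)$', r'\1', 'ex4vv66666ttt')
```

'ex4vv'

Pattern: optionally a digit, then one or more of the literal 'v' (captured); then one or more of a literal '6' (captured); then one or more of a literal 't' (captured); then anchored at the end.
`\1` in the replacement pulls in group 1's text for each match.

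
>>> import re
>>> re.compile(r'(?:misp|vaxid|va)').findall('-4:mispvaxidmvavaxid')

['misp', 'vaxid', 'va', 'vaxid']

`|` is ordered: at each position the engine commits to the first alternative that works.
Matches: at [3:7] → 'misp'; at [7:12] → 'vaxid'; at [13:15] → 'va'; at [15:20] → 'vaxid'.
`findall` yields the raw match text (4 of them) because the pattern has no groups.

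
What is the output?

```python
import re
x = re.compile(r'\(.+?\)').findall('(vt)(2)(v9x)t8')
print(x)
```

The `?` after the quantifier makes it lazy — it takes as little as possible before letting the rest of the pattern try.
Matches: at [0:4] → '(vt)'; at [4:7] → '(2)'; at [7:12] → '(v9x)'.
With no groups in the pattern, `findall` gives back each whole match — 3 here.

['(vt)', '(2)', '(v9x)']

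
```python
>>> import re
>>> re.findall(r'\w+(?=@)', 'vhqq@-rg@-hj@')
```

['vhqq', 'rg', 'hj']

Lookahead/lookbehind check context without consuming it, so the matched span excludes the asserted characters.
Scanning left to right: at [0:4] → 'vhqq'; at [6:8] → 'rg'; at [10:12] → 'hj'.
Since nothing is captured, `findall` lists the 3 matched substrings directly.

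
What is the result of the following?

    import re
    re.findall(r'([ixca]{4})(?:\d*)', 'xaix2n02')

The pattern matches exactly 4 of one of [ixca] (captured); then zero or more of a digit (non-capturing group).
Walking the string: at [0:5] match 'xaix2', group 1 = 'xaix'.
One capturing group, so `findall` returns just the captured substring from the one match — 1 in all.

['xaix']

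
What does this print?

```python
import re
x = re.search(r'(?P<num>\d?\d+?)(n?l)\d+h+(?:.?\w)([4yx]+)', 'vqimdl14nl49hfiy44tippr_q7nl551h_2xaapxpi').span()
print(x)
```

(6, 18)

Pattern: optionally a digit, then one or more of a digit (lazy) (captured as 'num'); then optionally the literal 'n', then a literal 'l' (captured); then one or more of a digit, then one or more of the literal 'h'; then optionally any character, then a word character (non-capturing group); then one or more of one of [4yx] (captured).
The match spans [6:18] → '14nl49hfiy44'.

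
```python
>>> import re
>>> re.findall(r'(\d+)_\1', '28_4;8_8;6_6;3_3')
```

['8', '6', '3']

A backreference is literal: `\1` must see the identical characters the first group matched.
Matches: at [5:8] match '8_8', group 1 = '8'; at [9:12] match '6_6', group 1 = '6'; at [13:16] match '3_3', group 1 = '3'.
One capturing group, so `findall` returns just the captured substring from each match — 3 in all.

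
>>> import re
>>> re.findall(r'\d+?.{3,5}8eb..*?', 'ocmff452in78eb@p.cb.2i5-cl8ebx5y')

['452in78eb@', '2i5-cl8ebx']

Pattern: one or more of a digit (lazy), then 3 to 5 of any character, then the literal '8eb'; then any character, then zero or more of any character (lazy).
The `?` after the quantifier makes it lazy — it takes as little as possible before letting the rest of the pattern try.
Matches: at [5:15] → '452in78eb@'; at [20:30] → '2i5-cl8ebx'.
No capturing groups, so `findall` returns the 2 full match strings.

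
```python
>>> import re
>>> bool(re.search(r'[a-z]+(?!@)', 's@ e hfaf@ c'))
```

`(?!…)`/`(?<!…)` only lets a position through if the neighbouring text does NOT match; no characters are consumed.
The match spans [3:4] → 'e'.

True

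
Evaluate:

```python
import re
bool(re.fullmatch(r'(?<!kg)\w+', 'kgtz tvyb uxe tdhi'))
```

False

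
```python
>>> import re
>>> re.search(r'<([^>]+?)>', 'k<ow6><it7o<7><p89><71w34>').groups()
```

`search` walks the string left to right and returns the first match it finds.
The match spans [1:6] → '<ow6>'.
Captured: group 1 = 'ow6'.

('ow6',)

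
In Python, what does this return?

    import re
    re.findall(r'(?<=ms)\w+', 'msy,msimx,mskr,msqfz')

['y', 'imx', 'kr', 'qfz']

The `(?=…)`/`(?<=…)` assertion just peeks at neighbouring text; it doesn't advance the match position.
With no groups in the pattern, `findall` gives back each whole match — 4 here.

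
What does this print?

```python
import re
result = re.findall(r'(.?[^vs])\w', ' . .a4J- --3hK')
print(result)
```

[' .', '4', '--', 'h']

The pattern matches optionally any character, then any character except [vs] (captured); then a word character.
`findall` collects group 1 from each match (4 total).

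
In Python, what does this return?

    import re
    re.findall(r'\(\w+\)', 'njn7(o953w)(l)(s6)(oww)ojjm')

Walking the string: at [4:11] → '(o953w)'; at [11:14] → '(l)'; at [14:18] → '(s6)'; at [18:23] → '(oww)'.
Since nothing is captured, `findall` lists the 4 matched substrings directly.

['(o953w)', '(l)', '(s6)', '(oww)']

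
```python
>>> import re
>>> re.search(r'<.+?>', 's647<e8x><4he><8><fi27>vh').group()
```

'<e8x>'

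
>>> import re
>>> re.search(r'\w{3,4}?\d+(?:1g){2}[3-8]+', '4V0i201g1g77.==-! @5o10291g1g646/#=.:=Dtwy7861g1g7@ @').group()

'4V0i201g1g77'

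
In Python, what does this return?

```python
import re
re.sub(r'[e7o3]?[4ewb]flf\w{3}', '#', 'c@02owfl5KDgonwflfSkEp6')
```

The pattern matches optionally one of [e7o3]; then one of [4ewb]; then the literal 'flf', then exactly 3 of a word character.
Matches: at [14:21] → 'wflfSkE'.
`sub` substitutes '#' at each match site.

'c@02owfl5KDgon#p6'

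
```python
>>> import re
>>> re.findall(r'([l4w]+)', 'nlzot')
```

['l']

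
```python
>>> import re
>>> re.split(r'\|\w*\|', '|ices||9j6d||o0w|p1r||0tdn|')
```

['', '', '', 'p1r', '0tdn|']

Matches to split on: at [0:6] → '|ices|'; at [6:12] → '|9j6d|'; at [12:17] → '|o0w|'; at [20:22] → '||'.
Splitting on the pattern gives 5 pieces.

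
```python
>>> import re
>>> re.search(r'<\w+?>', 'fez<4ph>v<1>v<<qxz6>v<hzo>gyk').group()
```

'<4ph>'

Unlike `match`, `search` isn't anchored — it looks for the pattern anywhere in the string.
The match spans [3:8] → '<4ph>'.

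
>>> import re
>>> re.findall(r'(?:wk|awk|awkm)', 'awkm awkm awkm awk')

['awk', 'awk', 'awk', 'awk']

Alternation tries branches left to right and keeps the first one that lets the overall match succeed at that position.
Since nothing is captured, `findall` lists the 4 matched substrings directly.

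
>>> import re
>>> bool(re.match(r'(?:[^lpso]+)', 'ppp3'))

`re.match` won't scan ahead — the pattern has to work from the very first character.
Here the pattern fails at index 0, so the call returns None, and `bool(None)` is False.

False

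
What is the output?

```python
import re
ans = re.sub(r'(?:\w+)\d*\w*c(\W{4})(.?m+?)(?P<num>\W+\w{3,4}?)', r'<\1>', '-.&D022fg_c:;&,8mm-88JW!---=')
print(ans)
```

-.&<:;&,>W!---=

Because the quantifier is non-greedy, it stops expanding at the earliest point where the rest of the pattern can succeed.
The replacement refers to a captured group, so each match is rewritten using its own captured text.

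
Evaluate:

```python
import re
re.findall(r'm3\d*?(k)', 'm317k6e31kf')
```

['k']

The pattern matches the literal 'm3', then zero or more of a digit (lazy); then a literal 'k' (captured).
Walking the string: at [0:5] match 'm317k', group 1 = 'k'.
One capturing group, so `findall` returns just the captured substring from the one match — 1 in all.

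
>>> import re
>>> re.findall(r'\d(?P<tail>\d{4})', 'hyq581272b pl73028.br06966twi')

['8127', '3028', '6966']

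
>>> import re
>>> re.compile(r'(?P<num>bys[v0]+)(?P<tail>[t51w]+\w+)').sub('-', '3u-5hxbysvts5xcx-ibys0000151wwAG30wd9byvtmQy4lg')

'3u-5hx--i-'

This matches the literal 'bys', then one or more of one of [v0] (captured as 'num'); then one or more of one of [t51w], then one or more of a word character (captured as 'tail').
Matches: at [6:16] → 'bysvts5xcx'; at [18:47] → 'bys0000151wwAG30wd9byvtmQy4lg'.
Every occurrence is swapped for '-'.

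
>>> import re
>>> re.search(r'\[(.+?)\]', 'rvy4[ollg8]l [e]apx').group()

`search` walks the string left to right and returns the first match it finds.
The match spans [4:11] → '[ollg8]'.
Captured: group 1 = 'ollg8'.

'[ollg8]'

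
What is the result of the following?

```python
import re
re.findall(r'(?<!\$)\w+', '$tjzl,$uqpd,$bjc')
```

['jzl', 'qpd', 'jc']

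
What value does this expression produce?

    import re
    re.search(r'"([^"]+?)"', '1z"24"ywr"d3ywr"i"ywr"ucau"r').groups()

('24',)

`re.search` scans for the first position where the pattern succeeds.
The match spans [2:6] → '"24"'.
Captured: group 1 = '24'.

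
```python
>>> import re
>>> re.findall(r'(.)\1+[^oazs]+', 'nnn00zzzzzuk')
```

['n', 'z']

`\1` is not a pattern — it's the concrete string captured by group 1, re-applied verbatim.
Scanning left to right: at [0:5] match 'nnn00', group 1 = 'n'; at [5:12] match 'zzzzzuk', group 1 = 'z'.
With a single group, `findall` returns only what that group captured — 2 items.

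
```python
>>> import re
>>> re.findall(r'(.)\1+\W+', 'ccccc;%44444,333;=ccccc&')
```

['c', '4', '3', 'c']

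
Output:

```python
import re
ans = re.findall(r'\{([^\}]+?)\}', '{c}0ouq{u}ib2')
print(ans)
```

['c', 'u']

Scanning left to right: at [0:3] match '{c}', group 1 = 'c'; at [7:10] match '{u}', group 1 = 'u'.
With a single group, `findall` returns only what that group captured — 2 items.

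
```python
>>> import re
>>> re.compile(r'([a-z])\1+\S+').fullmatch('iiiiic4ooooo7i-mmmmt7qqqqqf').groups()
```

A backreference is literal: `\1` must see the identical characters the first group matched.
`re.fullmatch` requires the pattern to consume the entire string.
The match spans [0:27] → 'iiiiic4ooooo7i-mmmmt7qqqqqf'.
Captured: group 1 = 'i'.

('i',)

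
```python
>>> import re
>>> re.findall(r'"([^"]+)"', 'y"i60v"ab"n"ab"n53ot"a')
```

['i60v', 'n', 'n53ot']

With a single group, `findall` returns only what that group captured — 3 items.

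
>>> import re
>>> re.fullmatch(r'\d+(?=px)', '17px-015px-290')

None

The lookaround is zero-width — it requires the adjacent text to match without consuming it, so the asserted text isn't part of the match.
`fullmatch` succeeds only if the pattern covers the string from start to end.
Here the string isn't matched end-to-end, so the call returns None.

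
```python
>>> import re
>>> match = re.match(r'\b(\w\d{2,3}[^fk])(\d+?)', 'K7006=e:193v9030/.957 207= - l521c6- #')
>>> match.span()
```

The pattern matches a word boundary (`\b`, zero-width); then a word character, then 2 to 3 of a digit, then any character except [fk] (captured); then one or more of a digit (lazy) (captured).
`re.match` won't scan ahead — the pattern has to work from the very first character.
The match spans [0:5] → 'K7006'.
Captured: group 1 = 'K700', group 2 = '6'.

(0, 5)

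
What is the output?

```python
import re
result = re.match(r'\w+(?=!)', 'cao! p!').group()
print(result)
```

cao

`re.match` only tries the pattern at the start of the string.
The match spans [0:3] → 'cao'.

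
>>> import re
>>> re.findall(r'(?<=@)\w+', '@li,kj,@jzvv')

['li', 'jzvv']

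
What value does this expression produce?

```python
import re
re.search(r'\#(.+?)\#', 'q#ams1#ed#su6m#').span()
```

With the lazy modifier that quantifier settles for the fewest repetitions that let the rest of the pattern succeed (the atoms after it are unaffected and can still be greedy).
Unlike `match`, `search` isn't anchored — it looks for the pattern anywhere in the string.
The match spans [1:7] → '#ams1#'.
Captured: group 1 = 'ams1'.

(1, 7)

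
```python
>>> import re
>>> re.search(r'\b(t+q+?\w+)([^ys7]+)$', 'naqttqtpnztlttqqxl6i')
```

None

Pattern: a word boundary (`\b`, zero-width); then one or more of the literal 't', then one or more of a literal 'q' (lazy), then one or more of a word character (captured); then one or more of any character except [ys7] (captured); then anchored at the end.
Unlike `match`, `search` isn't anchored — it looks for the pattern anywhere in the string.
Here the pattern never matches, so the call returns None.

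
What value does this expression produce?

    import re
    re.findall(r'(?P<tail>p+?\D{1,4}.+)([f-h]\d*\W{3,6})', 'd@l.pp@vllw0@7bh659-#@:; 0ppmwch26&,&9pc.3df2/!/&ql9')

[('pp@vllw0@7bh659-#@:; 0ppmwch26&,&9pc.3d', 'f2/!/&')]

Pattern: one or more of a literal 'p' (lazy), then 1 to 4 of a non-digit, then one or more of any character (captured as 'tail'); then a character in [f-h], then zero or more of a digit, then 3 to 6 of a non-word character (captured).
With 2 capturing groups, `findall` returns a 2-tuple per match.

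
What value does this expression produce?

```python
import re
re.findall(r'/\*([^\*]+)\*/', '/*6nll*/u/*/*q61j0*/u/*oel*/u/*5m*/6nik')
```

Walking the string: at [0:8] match '/*6nll*/', group 1 = '6nll'; at [11:20] match '/*q61j0*/', group 1 = 'q61j0'; at [21:28] match '/*oel*/', group 1 = 'oel'; at [29:35] match '/*5m*/', group 1 = '5m'.
One capturing group, so `findall` returns just the captured substring from each match — 4 in all.

['6nll', 'q61j0', 'oel', '5m']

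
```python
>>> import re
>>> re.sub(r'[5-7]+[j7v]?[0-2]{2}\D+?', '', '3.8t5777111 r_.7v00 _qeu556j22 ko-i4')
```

'3.8t5777111 r_._qeuko-i4'

Pattern: one or more of a character in [5-7]; then optionally one of [j7v], then exactly 2 of a character in [0-2]; then one or more of a non-digit (lazy).
Matches: at [15:20] → '7v00 '; at [24:31] → '556j22 '.
`sub` substitutes '' at each match site.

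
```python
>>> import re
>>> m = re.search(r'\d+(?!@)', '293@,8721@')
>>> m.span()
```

(0, 2)

Because the assertion is negative and zero-width, positions next to the forbidden text are skipped.
The match spans [0:2] → '29'.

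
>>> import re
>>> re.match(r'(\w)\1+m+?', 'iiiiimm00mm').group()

'iiiiim'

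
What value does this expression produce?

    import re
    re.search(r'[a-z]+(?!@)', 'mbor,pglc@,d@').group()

'mbor'

A negative assertion filters positions out without eating any characters.
`re.search` tries every starting position until one works.
The match spans [0:4] → 'mbor'.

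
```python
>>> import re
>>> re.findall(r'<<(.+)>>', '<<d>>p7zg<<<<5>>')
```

['d>>p7zg<<<<5']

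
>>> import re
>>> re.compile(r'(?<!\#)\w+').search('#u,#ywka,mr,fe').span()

(5, 8)

Because the assertion is negative and zero-width, positions next to the forbidden text are skipped.
Unlike `match`, `search` isn't anchored — it looks for the pattern anywhere in the string.
The match spans [5:8] → 'wka'.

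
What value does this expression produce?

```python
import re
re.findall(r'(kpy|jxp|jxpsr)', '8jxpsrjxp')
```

Alternation isn't longest-match — the leftmost alternative that fits at this position is chosen.
`findall` collects group 1 from each match (2 total).

['jxp', 'jxp']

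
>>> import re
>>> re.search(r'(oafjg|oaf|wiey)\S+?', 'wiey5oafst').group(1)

'wiey'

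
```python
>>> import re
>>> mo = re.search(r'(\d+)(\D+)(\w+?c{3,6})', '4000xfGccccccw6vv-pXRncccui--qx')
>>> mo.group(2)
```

The pattern matches one or more of a digit (captured); then one or more of a non-digit (captured); then one or more of a word character (lazy), then 3 to 6 of a literal 'c' (captured).
`search` walks the string left to right and returns the first match it finds.
The match spans [0:13] → '4000xfGcccccc'.
Captured: group 1 = '4000', group 2 = 'xfGcc', group 3 = 'cccc'.

'xfGcc'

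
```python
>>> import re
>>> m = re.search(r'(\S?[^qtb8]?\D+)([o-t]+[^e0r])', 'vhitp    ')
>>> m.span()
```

(0, 6)

This matches optionally a non-whitespace character, then optionally any character except [qtb8], then one or more of a non-digit (captured); then one or more of a character in [o-t], then any character except [e0r] (captured).
`search` walks the string left to right and returns the first match it finds.
The match spans [0:6] → 'vhitp '.
Captured: group 1 = 'vhit', group 2 = 'p '.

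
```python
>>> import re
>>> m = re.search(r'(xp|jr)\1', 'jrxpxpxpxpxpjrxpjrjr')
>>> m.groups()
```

`\1` has to match the exact text group 1 already captured.
`re.search` scans for the first position where the pattern succeeds.
The match spans [2:6] → 'xpxp'.
Captured: group 1 = 'xp'.

('xp',)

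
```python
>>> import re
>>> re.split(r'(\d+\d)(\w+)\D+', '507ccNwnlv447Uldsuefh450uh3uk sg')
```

This matches one or more of a digit, then a digit (captured); then one or more of a word character (captured); then one or more of a non-digit.
Because the pattern has a capturing group, `split` also inserts each captured text between the pieces.

['', '507', 'ccNwnlv447Uldsuefh450uh3uk', '']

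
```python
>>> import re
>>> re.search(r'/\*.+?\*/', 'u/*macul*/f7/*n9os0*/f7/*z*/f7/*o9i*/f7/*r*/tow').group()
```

'/*macul*/'

The match spans [1:10] → '/*macul*/'.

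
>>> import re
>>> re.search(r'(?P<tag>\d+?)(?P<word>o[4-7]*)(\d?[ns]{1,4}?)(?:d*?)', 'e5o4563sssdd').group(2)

'o456'

This matches one or more of a digit (lazy) (captured as 'tag'); then the literal 'o', then zero or more of a character in [4-7] (captured as 'word'); then optionally a digit, then 1 to 4 of one of [ns] (lazy) (captured); then zero or more of a literal 'd' (lazy) (non-capturing group).
`re.search` tries every starting position until one works.
The match spans [1:8] → '5o4563s'.
Captured: group 1 = '5', group 2 = 'o456', group 3 = '3s'.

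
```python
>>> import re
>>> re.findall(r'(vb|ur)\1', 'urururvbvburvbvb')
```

`\1` has to match the exact text group 1 already captured.
Scanning left to right: at [0:4] match 'urur', group 1 = 'ur'; at [6:10] match 'vbvb', group 1 = 'vb'; at [12:16] match 'vbvb', group 1 = 'vb'.
One capturing group, so `findall` returns just the captured substring from each match — 3 in all.

['ur', 'vb', 'vb']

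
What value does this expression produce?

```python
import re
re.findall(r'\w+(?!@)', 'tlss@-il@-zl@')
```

`(?!…)`/`(?<!…)` only lets a position through if the neighbouring text does NOT match; no characters are consumed.
Matches: at [0:3] → 'tls'; at [6:7] → 'i'; at [10:11] → 'z'.
With no groups in the pattern, `findall` gives back each whole match — 3 here.

['tls', 'i', 'z']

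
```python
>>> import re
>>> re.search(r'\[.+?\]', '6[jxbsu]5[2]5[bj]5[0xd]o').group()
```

Unlike `match`, `search` isn't anchored — it looks for the pattern anywhere in the string.
The match spans [1:8] → '[jxbsu]'.

'[jxbsu]'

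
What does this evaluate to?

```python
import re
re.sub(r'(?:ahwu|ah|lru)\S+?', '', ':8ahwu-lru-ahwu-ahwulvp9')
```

':8vp9'

Branches in `(...|...)` are attempted left-to-right; the first branch that allows the whole pattern to succeed is taken.
Matches: at [2:7] → 'ahwu-'; at [7:11] → 'lru-'; at [11:16] → 'ahwu-'; at [16:21] → 'ahwul'.
Every occurrence is swapped for ''.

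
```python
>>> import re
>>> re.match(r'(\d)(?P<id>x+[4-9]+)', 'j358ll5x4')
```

`re.match` won't scan ahead — the pattern has to work from the very first character.
Here position 0 doesn't satisfy it, so the call returns None.

None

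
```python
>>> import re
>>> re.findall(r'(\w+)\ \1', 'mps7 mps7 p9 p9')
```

`\1` is not a pattern — it's the concrete string captured by group 1, re-applied verbatim.
Matches: at [0:9] match 'mps7 mps7', group 1 = 'mps7'; at [10:15] match 'p9 p9', group 1 = 'p9'.
Because there's exactly one group, `findall` drops the full match and keeps group 1 from each hit.

['mps7', 'p9']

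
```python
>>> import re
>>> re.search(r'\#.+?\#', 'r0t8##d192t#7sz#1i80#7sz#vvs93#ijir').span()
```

(4, 12)

The `?` after the quantifier makes it lazy — it takes as little as possible before letting the rest of the pattern try.
Unlike `match`, `search` isn't anchored — it looks for the pattern anywhere in the string.
The match spans [4:12] → '##d192t#'.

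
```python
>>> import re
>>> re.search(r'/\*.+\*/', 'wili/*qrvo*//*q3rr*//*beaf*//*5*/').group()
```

`search` walks the string left to right and returns the first match it finds.
The match spans [4:33] → '/*qrvo*//*q3rr*//*beaf*//*5*/'.

'/*qrvo*//*q3rr*//*beaf*//*5*/'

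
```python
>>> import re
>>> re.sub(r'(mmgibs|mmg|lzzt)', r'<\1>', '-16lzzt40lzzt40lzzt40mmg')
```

Matches: at [3:7] → 'lzzt'; at [9:13] → 'lzzt'; at [15:19] → 'lzzt'; at [21:24] → 'mmg'.
The replacement refers to a captured group, so each match is rewritten using its own captured text.

'-16<lzzt>40<lzzt>40<lzzt>40<mmg>'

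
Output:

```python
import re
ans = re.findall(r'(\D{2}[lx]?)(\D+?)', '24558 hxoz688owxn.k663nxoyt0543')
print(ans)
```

[(' hx', 'o'), ('owx', 'n'), ('nx', 'o')]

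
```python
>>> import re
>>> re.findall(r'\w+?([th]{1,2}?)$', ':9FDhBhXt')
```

One capturing group, so `findall` returns just the captured substring from the one match — 1 in all.

['t']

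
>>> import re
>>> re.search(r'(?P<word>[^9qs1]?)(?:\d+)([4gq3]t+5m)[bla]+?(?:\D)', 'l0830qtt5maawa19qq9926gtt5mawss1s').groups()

('l', 'qtt5m')

The pattern matches optionally any character except [9qs1] (captured as 'word'); then one or more of a digit (non-capturing group); then one of [4gq3], then one or more of a literal 't', then the literal '5m' (captured); then one or more of one of [bla] (lazy); then a non-digit (non-capturing group).
`re.search` tries every starting position until one works.
The match spans [0:12] → 'l0830qtt5maa'.
Captured: group 1 = 'l', group 2 = 'qtt5m'.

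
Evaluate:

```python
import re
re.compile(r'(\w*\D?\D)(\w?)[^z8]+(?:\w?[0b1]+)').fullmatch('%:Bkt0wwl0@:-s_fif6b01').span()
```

The pattern matches zero or more of a word character, then optionally a non-digit, then a non-digit (captured); then optionally a word character (captured); then one or more of any character except [z8]; then optionally a word character, then one or more of one of [0b1] (non-capturing group).
For `fullmatch`, every character of the input must be accounted for by the pattern.
The match spans [0:22] → '%:Bkt0wwl0@:-s_fif6b01'.
Captured: group 1 = '%:', group 2 = 'B'.

(0, 22)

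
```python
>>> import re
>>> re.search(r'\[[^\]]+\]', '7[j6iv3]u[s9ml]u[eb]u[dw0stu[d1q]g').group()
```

'[j6iv3]'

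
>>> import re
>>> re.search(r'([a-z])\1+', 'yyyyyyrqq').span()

(0, 6)

After group 1 captures some text, `\1` only succeeds where that same text appears again.
`re.search` scans for the first position where the pattern succeeds.
The match spans [0:6] → 'yyyyyy'.
Captured: group 1 = 'y'.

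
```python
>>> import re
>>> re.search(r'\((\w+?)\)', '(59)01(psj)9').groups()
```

('59',)

The match spans [0:4] → '(59)'.
Captured: group 1 = '59'.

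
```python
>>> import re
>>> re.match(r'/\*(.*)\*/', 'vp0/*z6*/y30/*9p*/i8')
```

None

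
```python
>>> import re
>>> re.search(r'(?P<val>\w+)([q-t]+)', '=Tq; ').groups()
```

The pattern matches one or more of a word character (captured as 'val'); then one or more of a character in [q-t] (captured).
Unlike `match`, `search` isn't anchored — it looks for the pattern anywhere in the string.
The match spans [1:3] → 'Tq'.
Captured: group 1 = 'T', group 2 = 'q'.

('T', 'q')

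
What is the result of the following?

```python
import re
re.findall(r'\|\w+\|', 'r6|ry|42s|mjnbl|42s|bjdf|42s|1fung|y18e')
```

Scanning left to right: at [2:6] → '|ry|'; at [9:16] → '|mjnbl|'; at [19:25] → '|bjdf|'; at [28:35] → '|1fung|'.
With no groups in the pattern, `findall` gives back each whole match — 4 here.

['|ry|', '|mjnbl|', '|bjdf|', '|1fung|']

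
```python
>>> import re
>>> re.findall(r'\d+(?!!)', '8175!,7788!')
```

Because the assertion is negative and zero-width, positions next to the forbidden text are skipped.
Matches: at [0:3] → '817'; at [6:9] → '778'.
`findall` yields the raw match text (2 of them) because the pattern has no groups.

['817', '778']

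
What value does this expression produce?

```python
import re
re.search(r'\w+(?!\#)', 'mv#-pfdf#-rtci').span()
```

(0, 1)

A negative assertion filters positions out without eating any characters.
The match spans [0:1] → 'm'.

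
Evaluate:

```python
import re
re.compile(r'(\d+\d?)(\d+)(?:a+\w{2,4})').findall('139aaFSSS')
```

The pattern matches one or more of a digit, then optionally a digit (captured); then one or more of a digit (captured); then one or more of a literal 'a', then 2 to 4 of a word character (non-capturing group).
`findall` packs the 2 group values into a tuple for every match.

[('13', '9')]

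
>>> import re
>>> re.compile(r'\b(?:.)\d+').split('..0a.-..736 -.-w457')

['..0a.-..', ' -.-', '']

This matches a word boundary (`\b`, zero-width); then any character (non-capturing group); then one or more of a digit.
Matches to split on: at [8:11] → '736'; at [15:19] → 'w457'.
Splitting on the pattern gives 3 pieces.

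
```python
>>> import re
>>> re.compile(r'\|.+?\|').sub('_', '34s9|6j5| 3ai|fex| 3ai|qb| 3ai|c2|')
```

A `+?`/`*?`/`{m,n}?` starts at its minimum and grows only as far as needed for what follows to match.
Every occurrence is swapped for '_'.

'34s9_ 3ai_ 3ai_ 3ai_'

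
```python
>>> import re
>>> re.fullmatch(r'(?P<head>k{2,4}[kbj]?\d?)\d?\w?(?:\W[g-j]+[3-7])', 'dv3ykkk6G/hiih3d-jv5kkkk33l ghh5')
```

None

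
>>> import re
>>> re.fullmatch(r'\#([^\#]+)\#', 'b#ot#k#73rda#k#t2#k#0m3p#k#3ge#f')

`re.fullmatch` requires the pattern to consume the entire string.
Here the string isn't matched end-to-end, so the call returns None.

None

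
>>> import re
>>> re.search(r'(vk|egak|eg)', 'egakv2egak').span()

Alternation isn't longest-match — the leftmost alternative that fits at this position is chosen.
`re.search` tries every starting position until one works.
The match spans [0:4] → 'egak'.
Captured: group 1 = 'egak'.

(0, 4)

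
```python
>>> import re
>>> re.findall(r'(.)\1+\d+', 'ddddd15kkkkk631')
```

After group 1 captures some text, `\1` only succeeds where that same text appears again.
Matches: at [0:7] match 'ddddd15', group 1 = 'd'; at [7:15] match 'kkkkk631', group 1 = 'k'.
Because there's exactly one group, `findall` drops the full match and keeps group 1 from each hit.

['d', 'k']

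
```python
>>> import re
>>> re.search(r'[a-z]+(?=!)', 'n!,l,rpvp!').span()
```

The `(?=…)`/`(?<=…)` assertion just peeks at neighbouring text; it doesn't advance the match position.
The match spans [0:1] → 'n'.

(0, 1)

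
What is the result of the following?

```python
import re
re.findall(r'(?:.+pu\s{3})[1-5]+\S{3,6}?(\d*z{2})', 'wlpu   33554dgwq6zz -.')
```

Because the quantifier is non-greedy, it stops expanding at the earliest point where the rest of the pattern can succeed.
With a single group, `findall` returns only what that group captured — 1 item.

['6zz']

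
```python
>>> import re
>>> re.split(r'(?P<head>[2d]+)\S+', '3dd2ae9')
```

This matches one or more of one of [2d] (captured as 'head'); then one or more of a non-whitespace character.
Matches to split on: at [1:7] → 'dd2ae9'.
`re.split` interleaves the captured-group text with the surrounding fragments.

['3', 'dd2', '']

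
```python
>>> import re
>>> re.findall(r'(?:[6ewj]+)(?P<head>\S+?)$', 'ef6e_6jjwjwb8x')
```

['f6e_6jjwjwb8x']

This matches one or more of one of [6ewj] (non-capturing group); then one or more of a non-whitespace character (lazy) (captured as 'head'); then anchored at the end.
Scanning left to right: at [0:14] match 'ef6e_6jjwjwb8x', group 1 = 'f6e_6jjwjwb8x'.
With a single group, `findall` returns only what that group captured — 1 item.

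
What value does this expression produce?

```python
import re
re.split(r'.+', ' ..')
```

The pattern matches one or more of any character.
`split` removes every match and returns the 2 fragments in between.

['', '']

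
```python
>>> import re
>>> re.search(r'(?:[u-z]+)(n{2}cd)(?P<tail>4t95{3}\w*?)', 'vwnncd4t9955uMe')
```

None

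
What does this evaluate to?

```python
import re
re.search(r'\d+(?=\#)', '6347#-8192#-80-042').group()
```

Because the assertion is zero-width, the text it checks is not consumed and won't appear in the result.
The match spans [0:4] → '6347'.

'6347'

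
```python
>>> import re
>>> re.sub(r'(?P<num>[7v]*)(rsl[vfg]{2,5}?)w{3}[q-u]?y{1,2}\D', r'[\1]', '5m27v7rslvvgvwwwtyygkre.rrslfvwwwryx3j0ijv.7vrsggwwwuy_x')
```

The pattern matches zero or more of one of [7v] (captured as 'num'); then the literal 'rsl', then 2 to 5 of one of [vfg] (lazy) (captured); then exactly 3 of the literal 'w', then optionally a character in [q-u]; then 1 to 2 of the literal 'y', then a non-digit.
Matches: at [3:20] → '7v7rslvvgvwwwtyyg'; at [25:36] → 'rslfvwwwryx'.
The replacement refers to a captured group, so each match is rewritten using its own captured text.

'5m2[7v7]kre.r[]3j0ijv.7vrsggwwwuy_x'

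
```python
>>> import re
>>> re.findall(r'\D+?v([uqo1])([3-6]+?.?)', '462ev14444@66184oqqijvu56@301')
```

[('1', '44'), ('u', '56')]

This matches one or more of a non-digit (lazy), then a literal 'v'; then one of [uqo1] (captured); then one or more of a character in [3-6] (lazy), then optionally any character (captured).
Scanning left to right: at [3:8] match 'ev144', groups = ('1', '44'); at [16:25] match 'oqqijvu56', groups = ('u', '56').
2 groups means each result is a tuple of 2 captured strings — 2 here.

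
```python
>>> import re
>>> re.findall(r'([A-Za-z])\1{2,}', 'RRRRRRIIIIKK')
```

['R', 'I']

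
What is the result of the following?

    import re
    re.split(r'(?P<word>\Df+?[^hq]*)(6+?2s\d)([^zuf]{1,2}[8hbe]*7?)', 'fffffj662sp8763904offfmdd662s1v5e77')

['', 'fffffj662sp8763904offfmdd6', '62s1', 'v5e7', '7']

This matches a non-digit, then one or more of the literal 'f' (lazy), then zero or more of any character except [hq] (captured as 'word'); then one or more of a literal '6' (lazy), then the literal '2s', then a digit (captured); then 1 to 2 of any character except [zuf], then zero or more of one of [8hbe], then optionally the literal '7' (captured).
`re.split` interleaves the captured-group text with the surrounding fragments.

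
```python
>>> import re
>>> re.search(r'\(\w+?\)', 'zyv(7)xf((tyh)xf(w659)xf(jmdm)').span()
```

The match spans [3:6] → '(7)'.

(3, 6)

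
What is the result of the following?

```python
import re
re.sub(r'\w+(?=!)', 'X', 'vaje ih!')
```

'vaje X!'

The `(?=…)`/`(?<=…)` assertion just peeks at neighbouring text; it doesn't advance the match position.
Matches: at [5:7] → 'ih'.
Every occurrence is swapped for 'X'.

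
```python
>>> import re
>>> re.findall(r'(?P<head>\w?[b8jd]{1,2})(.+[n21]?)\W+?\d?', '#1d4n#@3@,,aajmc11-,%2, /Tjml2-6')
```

[('1d', '4n#@3@,,aajmc11-,%2, /Tjml2')]

`findall` packs the 2 group values into a tuple for every match.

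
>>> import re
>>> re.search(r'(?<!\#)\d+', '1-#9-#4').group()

A negative assertion filters positions out without eating any characters.
Unlike `match`, `search` isn't anchored — it looks for the pattern anywhere in the string.
The match spans [0:1] → '1'.

'1'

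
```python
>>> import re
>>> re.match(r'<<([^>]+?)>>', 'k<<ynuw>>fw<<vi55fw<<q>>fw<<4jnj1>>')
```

`re.match` only tries the pattern at the start of the string.
Here the pattern fails at index 0, so the call returns None.

None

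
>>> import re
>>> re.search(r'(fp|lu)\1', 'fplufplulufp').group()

`\1` has to match the exact text group 1 already captured.
`search` walks the string left to right and returns the first match it finds.
The match spans [6:10] → 'lulu'.
Captured: group 1 = 'lu'.

'lulu'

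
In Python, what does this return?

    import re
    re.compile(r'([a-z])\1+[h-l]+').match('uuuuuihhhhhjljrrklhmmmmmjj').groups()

('u',)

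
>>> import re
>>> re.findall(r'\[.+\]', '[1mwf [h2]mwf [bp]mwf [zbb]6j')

['[1mwf [h2]mwf [bp]mwf [zbb]']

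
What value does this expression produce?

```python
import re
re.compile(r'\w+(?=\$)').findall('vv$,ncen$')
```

['vv', 'ncen']

The positive lookaround only admits positions where the adjacent text matches; those characters stay outside the span.
Walking the string: at [0:2] → 'vv'; at [4:8] → 'ncen'.
Since nothing is captured, `findall` lists the 2 matched substrings directly.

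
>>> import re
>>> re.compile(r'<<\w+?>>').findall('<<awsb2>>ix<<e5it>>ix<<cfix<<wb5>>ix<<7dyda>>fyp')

['<<awsb2>>', '<<e5it>>', '<<wb5>>', '<<7dyda>>']

Scanning left to right: at [0:9] → '<<awsb2>>'; at [11:19] → '<<e5it>>'; at [27:34] → '<<wb5>>'; at [36:45] → '<<7dyda>>'.
With no groups in the pattern, `findall` gives back each whole match — 4 here.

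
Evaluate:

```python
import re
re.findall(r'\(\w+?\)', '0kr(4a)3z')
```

['(4a)']

Walking the string: at [3:7] → '(4a)'.
Since nothing is captured, `findall` lists the 1 matched substring directly.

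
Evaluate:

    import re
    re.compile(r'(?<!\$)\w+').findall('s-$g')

['s']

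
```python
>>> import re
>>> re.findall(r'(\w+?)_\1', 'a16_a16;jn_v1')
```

['a16']

After group 1 captures some text, `\1` only succeeds where that same text appears again.
Scanning left to right: at [0:7] match 'a16_a16', group 1 = 'a16'.
Because there's exactly one group, `findall` drops the full match and keeps group 1 from the one hit.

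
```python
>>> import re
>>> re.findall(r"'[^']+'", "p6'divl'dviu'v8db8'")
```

["'divl'", "'v8db8'"]

No capturing groups, so `findall` returns the 2 full match strings.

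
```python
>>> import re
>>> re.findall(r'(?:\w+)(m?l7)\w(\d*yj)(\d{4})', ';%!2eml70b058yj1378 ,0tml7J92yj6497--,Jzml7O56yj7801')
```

[('l7', '92yj', '6497'), ('l7', '56yj', '7801')]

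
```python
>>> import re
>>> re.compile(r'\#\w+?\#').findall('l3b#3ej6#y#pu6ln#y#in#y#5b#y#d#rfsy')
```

['#3ej6#', '#pu6ln#', '#in#', '#5b#', '#d#']

Walking the string: at [3:9] → '#3ej6#'; at [10:17] → '#pu6ln#'; at [18:22] → '#in#'; at [23:27] → '#5b#'; at [28:31] → '#d#'.
No capturing groups, so `findall` returns the 5 full match strings.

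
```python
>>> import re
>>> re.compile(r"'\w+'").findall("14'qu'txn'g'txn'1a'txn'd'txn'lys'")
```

["'qu'", "'g'", "'1a'", "'d'", "'lys'"]

`findall` yields the raw match text (5 of them) because the pattern has no groups.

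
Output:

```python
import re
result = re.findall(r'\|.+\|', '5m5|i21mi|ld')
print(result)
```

Matches: at [3:10] → '|i21mi|'.
With no groups in the pattern, `findall` gives back each whole match — 1 here.

['|i21mi|']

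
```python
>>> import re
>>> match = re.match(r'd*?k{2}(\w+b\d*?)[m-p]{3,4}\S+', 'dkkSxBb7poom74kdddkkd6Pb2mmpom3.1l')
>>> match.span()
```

(0, 34)

`match` is anchored at position 0; if the pattern doesn't fit there, it returns None.
The match spans [0:34] → 'dkkSxBb7poom74kdddkkd6Pb2mmpom3.1l'.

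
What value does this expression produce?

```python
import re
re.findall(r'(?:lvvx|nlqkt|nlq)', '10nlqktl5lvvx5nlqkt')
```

['nlqkt', 'lvvx', 'nlqkt']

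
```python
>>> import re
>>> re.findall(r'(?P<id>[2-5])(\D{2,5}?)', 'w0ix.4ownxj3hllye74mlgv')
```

[('4', 'ow'), ('3', 'hl'), ('4', 'ml')]

Pattern: a character in [2-5] (captured as 'id'); then 2 to 5 of a non-digit (lazy) (captured).
Walking the string: at [5:8] match '4ow', groups = ('4', 'ow'); at [11:14] match '3hl', groups = ('3', 'hl'); at [18:21] match '4ml', groups = ('4', 'ml').
With 2 capturing groups, `findall` returns a 2-tuple per match.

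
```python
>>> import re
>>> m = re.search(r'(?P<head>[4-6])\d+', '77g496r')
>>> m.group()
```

'496'

This matches a character in [4-6] (captured as 'head'); then one or more of a digit.
`search` walks the string left to right and returns the first match it finds.
The match spans [3:6] → '496'.
Captured: group 1 = '4'.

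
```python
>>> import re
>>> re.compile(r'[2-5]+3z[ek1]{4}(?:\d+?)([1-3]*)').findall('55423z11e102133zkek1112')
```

['2133']

The pattern matches one or more of a character in [2-5], then the literal '3z', then exactly 4 of one of [ek1]; then one or more of a digit (lazy) (non-capturing group); then zero or more of a character in [1-3] (captured).
A `+?`/`*?`/`{m,n}?` starts at its minimum and grows only as far as needed for what follows to match.
Walking the string: at [0:15] match '55423z11e102133', group 1 = '2133'.
Because there's exactly one group, `findall` drops the full match and keeps group 1 from the one hit.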